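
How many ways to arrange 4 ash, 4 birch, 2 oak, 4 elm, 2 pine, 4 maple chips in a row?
20! / (4! × 4! × 2! × 4! × 2! × 4!) = 1833241410000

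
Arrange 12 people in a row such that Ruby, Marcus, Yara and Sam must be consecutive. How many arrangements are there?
Treat the 4 as one block: (12-4+1)! × 4! = 362880 × 24 = 8709120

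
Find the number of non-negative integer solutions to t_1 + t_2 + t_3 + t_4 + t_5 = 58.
C(58+5-1, 5-1) = C(62, 4) = 557845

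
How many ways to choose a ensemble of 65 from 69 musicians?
C(69,65) = 69!/(65!×4!) = 864501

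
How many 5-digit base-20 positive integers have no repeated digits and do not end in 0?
Last digit: 19 nonzero choices. First digit: 18 (nonzero, ≠last). Middle 3: P(18,3) = 4896. Total = 1674432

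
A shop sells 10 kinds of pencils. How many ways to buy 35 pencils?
C(35+10-1, 10-1) = C(44, 9) = 708930508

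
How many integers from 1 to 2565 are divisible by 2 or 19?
⌊2565/2⌋ + ⌊2565/19⌋ - ⌊2565/38⌋ = 1282 + 135 - 67 = 1350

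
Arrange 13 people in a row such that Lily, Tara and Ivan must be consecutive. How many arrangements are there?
Treat the 3 as one block: (13-3+1)! × 3! = 39916800 × 6 = 239500800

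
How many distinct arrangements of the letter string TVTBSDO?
7! / (1! × 1! × 1! × 1! × 2! × 1!) = 2520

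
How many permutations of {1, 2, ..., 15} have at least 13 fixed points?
Exactly j fixed points: C(15,j)·!(15-j); sum over j ≥ 13 (derangement numbers via !m = (m-1)·(!(m-1) + !(m-2)): !0..!2 = 1, 0, 1). Σ_{j=13}^{15} C(15,j)·!(15-j) = C(15,13)·!2 + C(15,14)·!1 + C(15,15)·!0 = 105·1 + 15·0 + 1·1 = 106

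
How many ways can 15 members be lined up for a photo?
15! = 1307674368000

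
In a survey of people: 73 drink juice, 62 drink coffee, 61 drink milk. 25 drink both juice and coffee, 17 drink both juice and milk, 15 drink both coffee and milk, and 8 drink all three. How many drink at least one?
|A∪B∪C| = 73+62+61-25-17-15+8 = 147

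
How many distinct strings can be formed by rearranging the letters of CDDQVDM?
7! / (3! × 1! × 1! × 1! × 1!) = 840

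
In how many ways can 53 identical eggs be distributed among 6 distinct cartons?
C(53+6-1, 6-1) = C(58, 5) = 4582116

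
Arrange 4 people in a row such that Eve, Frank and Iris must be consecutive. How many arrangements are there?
Treat the 3 as one block: (4-3+1)! × 3! = 2 × 6 = 12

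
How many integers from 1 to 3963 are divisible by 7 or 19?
⌊3963/7⌋ + ⌊3963/19⌋ - ⌊3963/133⌋ = 566 + 208 - 29 = 745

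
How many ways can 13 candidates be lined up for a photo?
13! = 6227020800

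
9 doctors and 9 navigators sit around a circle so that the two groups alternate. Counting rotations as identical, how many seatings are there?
Fix one of the doctors: (9-1)! ways for the remaining doctors, × 9! ways for the navigators = 40320 × 362880 = 14631321600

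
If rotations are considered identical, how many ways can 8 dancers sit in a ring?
Circular: fix one position, arrange the rest. (8-1)! = 5040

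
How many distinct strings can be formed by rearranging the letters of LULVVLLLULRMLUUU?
16! / (2! × 1! × 5! × 7! × 1!) = 17297280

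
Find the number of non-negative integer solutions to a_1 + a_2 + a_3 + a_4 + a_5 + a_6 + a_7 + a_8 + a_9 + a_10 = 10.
C(10+10-1, 10-1) = C(19, 9) = 92378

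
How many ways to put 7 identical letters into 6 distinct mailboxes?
C(7+6-1, 6-1) = C(12, 5) = 792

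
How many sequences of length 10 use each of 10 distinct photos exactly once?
10! = 3628800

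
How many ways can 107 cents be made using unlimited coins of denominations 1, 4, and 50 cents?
Coefficient of x^107 in 1/(1-x^1) · 1/(1-x^4) · 1/(1-x^50). Case on j = number of 50-cent coins (j = 0..2); remainder r = 107 - 50j is made from {1,4} in ⌊r/4⌋+1 ways. r = 107, 57, 7 → 27 + 15 + 2 = 44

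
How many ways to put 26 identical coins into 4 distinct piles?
C(26+4-1, 4-1) = C(29, 3) = 3654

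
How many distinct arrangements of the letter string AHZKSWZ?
7! / (1! × 1! × 2! × 1! × 1! × 1!) = 2520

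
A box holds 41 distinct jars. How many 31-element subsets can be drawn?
C(41,31) = 41!/(31!×10!) = 1121099408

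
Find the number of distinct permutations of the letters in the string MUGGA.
5! / (1! × 1! × 2! × 1!) = 60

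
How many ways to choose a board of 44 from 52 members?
C(52,44) = 52!/(44!×8!) = 752538150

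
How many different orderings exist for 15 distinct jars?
15! = 1307674368000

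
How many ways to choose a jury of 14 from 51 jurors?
C(51,14) = 51!/(14!×37!) = 1292706174900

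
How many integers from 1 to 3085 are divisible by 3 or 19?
⌊3085/3⌋ + ⌊3085/19⌋ - ⌊3085/57⌋ = 1028 + 162 - 54 = 1136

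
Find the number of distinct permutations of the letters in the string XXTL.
4! / (1! × 1! × 2!) = 12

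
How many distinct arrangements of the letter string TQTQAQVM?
8! / (3! × 1! × 1! × 1! × 2!) = 3360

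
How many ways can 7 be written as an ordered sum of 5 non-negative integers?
C(7+5-1, 5-1) = C(11, 4) = 330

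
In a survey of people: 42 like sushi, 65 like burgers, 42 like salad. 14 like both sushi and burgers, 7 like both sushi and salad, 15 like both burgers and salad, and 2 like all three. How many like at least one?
|A∪B∪C| = 42+65+42-14-7-15+2 = 115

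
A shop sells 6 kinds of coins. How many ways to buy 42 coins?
C(42+6-1, 6-1) = C(47, 5) = 1533939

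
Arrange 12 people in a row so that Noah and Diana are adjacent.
Treat as block: (12-1)! × 2! = 39916800 × 2 = 79833600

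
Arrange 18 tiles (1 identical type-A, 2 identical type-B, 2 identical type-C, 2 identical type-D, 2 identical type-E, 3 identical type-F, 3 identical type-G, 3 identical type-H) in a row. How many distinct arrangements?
18! / (1! × 2! × 2! × 2! × 2! × 3! × 3! × 3!) = 1852538688000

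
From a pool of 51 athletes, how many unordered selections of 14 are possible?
C(51,14) = 51!/(14!×37!) = 1292706174900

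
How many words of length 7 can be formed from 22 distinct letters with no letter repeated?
P(22,7) = 22!/(22-7)! = 859541760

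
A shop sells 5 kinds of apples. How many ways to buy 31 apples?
C(31+5-1, 5-1) = C(35, 4) = 52360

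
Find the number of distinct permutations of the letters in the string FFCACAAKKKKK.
12! / (3! × 2! × 5! × 2!) = 166320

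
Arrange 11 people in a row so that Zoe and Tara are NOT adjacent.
Total - adjacent = 11! - (11-1)!×2 = 39916800 - 7257600 = 32659200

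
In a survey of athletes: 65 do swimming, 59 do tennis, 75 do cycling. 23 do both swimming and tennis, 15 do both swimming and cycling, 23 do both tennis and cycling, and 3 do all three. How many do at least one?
|A∪B∪C| = 65+59+75-23-15-23+3 = 141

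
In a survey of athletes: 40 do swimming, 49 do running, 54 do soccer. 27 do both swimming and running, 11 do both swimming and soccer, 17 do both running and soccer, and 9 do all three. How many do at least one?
|A∪B∪C| = 40+49+54-27-11-17+9 = 97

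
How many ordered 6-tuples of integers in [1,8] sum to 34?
Coefficient of x^34 in (x + x² + ... + x^8)^6. By inclusion-exclusion on dice exceeding 8: Σ_j (-1)^j C(6,j)·C(34-1-8j, 5) = C(6,0)·C(33,5) - C(6,1)·C(25,5) + C(6,2)·C(17,5) - C(6,3)·C(9,5) = 1·237336 - 6·53130 + 15·6188 - 20·126 = 8856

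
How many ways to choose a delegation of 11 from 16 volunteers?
C(16,11) = 16!/(11!×5!) = 4368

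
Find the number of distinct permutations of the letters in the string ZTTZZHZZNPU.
11! / (1! × 1! × 2! × 5! × 1! × 1!) = 166320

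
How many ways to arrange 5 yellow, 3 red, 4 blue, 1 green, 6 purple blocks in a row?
19! / (5! × 3! × 4! × 1! × 6!) = 9777287520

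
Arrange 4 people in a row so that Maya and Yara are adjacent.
Treat as block: (4-1)! × 2! = 6 × 2 = 12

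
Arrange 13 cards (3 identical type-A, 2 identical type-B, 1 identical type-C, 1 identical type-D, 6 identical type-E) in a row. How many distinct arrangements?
13! / (3! × 2! × 1! × 1! × 6!) = 720720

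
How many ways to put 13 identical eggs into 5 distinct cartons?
C(13+5-1, 5-1) = C(17, 4) = 2380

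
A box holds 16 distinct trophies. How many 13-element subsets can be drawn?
C(16,13) = 16!/(13!×3!) = 560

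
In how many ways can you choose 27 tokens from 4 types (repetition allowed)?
C(27+4-1, 4-1) = C(30, 3) = 4060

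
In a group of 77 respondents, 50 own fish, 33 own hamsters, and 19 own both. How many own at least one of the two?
|A∪B| = |A| + |B| - |A∩B| = 50 + 33 - 19 = 64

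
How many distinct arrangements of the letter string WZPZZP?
6! / (2! × 3! × 1!) = 60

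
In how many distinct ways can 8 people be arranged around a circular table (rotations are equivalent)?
Circular: fix one position, arrange the rest. (8-1)! = 5040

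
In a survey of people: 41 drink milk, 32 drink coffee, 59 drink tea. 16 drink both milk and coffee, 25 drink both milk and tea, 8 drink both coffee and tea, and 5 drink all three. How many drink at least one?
|A∪B∪C| = 41+32+59-16-25-8+5 = 88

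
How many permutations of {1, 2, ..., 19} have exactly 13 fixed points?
Choose the 13 fixed points C(19,13) = 27132, derange the rest: !6 = Σ_{j=0}^{6} (-1)^j·6!/j! = 720 - 720 + 360 - 120 + 30 - 6 + 1 = 265. Product = 27132 × 265 = 7189980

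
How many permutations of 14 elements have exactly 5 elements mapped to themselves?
Choose the 5 fixed points C(14,5) = 2002, derange the rest: !9 = Σ_{j=0}^{9} (-1)^j·9!/j! = 362880 - 362880 + 181440 - 60480 + 15120 - 3024 + 504 - 72 + 9 - 1 = 133496. Product = 2002 × 133496 = 267258992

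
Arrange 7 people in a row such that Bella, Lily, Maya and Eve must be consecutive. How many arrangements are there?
Treat the 4 as one block: (7-4+1)! × 4! = 24 × 24 = 576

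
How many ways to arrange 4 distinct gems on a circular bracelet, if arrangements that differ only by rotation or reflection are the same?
(4-1)!/2 = 6/2 = 3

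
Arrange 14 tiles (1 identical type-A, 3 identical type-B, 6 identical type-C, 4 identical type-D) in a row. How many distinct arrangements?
14! / (1! × 3! × 6! × 4!) = 840840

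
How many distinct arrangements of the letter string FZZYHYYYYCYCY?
13! / (2! × 2! × 1! × 7! × 1!) = 308880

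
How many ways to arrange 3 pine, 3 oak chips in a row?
6! / (3! × 3!) = 20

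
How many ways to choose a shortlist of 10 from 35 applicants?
C(35,10) = 35!/(10!×25!) = 183579396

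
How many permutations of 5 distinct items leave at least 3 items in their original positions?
Exactly j fixed points: C(5,j)·!(5-j); sum over j ≥ 3 (derangement numbers via !m = (m-1)·(!(m-1) + !(m-2)): !0..!2 = 1, 0, 1). Σ_{j=3}^{5} C(5,j)·!(5-j) = C(5,3)·!2 + C(5,4)·!1 + C(5,5)·!0 = 10·1 + 5·0 + 1·1 = 11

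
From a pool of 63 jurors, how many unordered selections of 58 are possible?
C(63,58) = 63!/(58!×5!) = 7028847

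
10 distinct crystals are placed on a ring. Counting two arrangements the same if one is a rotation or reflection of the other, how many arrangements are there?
(10-1)!/2 = 362880/2 = 181440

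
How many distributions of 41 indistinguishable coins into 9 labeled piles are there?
C(41+9-1, 9-1) = C(49, 8) = 450978066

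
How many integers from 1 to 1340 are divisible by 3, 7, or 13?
⌊1340/3⌋+⌊1340/7⌋+⌊1340/13⌋ - ⌊1340/21⌋-⌊1340/39⌋-⌊1340/91⌋ + ⌊1340/273⌋ = 446+191+103 - 63-34-14 + 4 = 633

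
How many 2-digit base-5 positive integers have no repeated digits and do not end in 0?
Last digit: 4 nonzero choices. First digit: 3 (nonzero, ≠last). Middle 0: P(3,0) = 1. Total = 12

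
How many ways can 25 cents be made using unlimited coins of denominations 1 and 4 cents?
Coefficient of x^25 in 1/(1-x^1) · 1/(1-x^4). Use j coins of 4 for j = 0..⌊25/4⌋ = 6, the rest in 1s: 6 + 1 = 7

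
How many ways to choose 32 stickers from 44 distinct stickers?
C(44,32) = 44!/(32!×12!) = 21090682613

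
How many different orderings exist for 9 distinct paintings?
9! = 362880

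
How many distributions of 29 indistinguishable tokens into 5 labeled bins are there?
C(29+5-1, 5-1) = C(33, 4) = 40920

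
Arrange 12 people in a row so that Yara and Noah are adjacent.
Treat as block: (12-1)! × 2! = 39916800 × 2 = 79833600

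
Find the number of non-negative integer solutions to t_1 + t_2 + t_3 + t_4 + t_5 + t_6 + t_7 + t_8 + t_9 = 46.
C(46+9-1, 9-1) = C(54, 8) = 1040465790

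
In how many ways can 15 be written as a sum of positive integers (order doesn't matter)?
Pentagonal recurrence p(n) = p(n-1) + p(n-2) - p(n-5) - p(n-7) + p(n-12) + p(n-15) - ... gives p(0..14) = 1, 1, 2, 3, 5, 7, 11, 15, 22, 30, 42, 56, 77, 101, 135. p(15) = p(14) + p(13) - p(10) - p(8) + p(3) + p(0) = 135 + 101 - 42 - 22 + 3 + 1 = 176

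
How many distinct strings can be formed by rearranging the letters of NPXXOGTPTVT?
11! / (1! × 1! × 2! × 3! × 2! × 1! × 1!) = 1663200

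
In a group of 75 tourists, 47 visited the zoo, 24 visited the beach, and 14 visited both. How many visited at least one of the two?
|A∪B| = |A| + |B| - |A∩B| = 47 + 24 - 14 = 57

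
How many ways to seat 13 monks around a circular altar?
Circular: fix one position, arrange the rest. (13-1)! = 479001600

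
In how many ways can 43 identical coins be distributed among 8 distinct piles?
C(43+8-1, 8-1) = C(50, 7) = 99884400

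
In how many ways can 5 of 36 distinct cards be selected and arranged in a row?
P(36,5) = 36!/(36-5)! = 45239040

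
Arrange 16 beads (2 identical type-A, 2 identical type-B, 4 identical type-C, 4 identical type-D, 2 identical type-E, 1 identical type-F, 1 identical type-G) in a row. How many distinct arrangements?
16! / (2! × 2! × 4! × 4! × 2! × 1! × 1!) = 4540536000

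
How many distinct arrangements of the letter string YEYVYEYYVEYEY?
13! / (7! × 4! × 2!) = 25740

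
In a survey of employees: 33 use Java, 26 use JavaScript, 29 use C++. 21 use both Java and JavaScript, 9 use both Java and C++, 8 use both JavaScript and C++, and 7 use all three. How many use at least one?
|A∪B∪C| = 33+26+29-21-9-8+7 = 57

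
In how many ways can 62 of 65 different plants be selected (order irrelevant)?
C(65,62) = 65!/(62!×3!) = 43680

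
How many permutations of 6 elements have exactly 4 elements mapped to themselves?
Choose the 4 fixed points C(6,4) = 15, derange the rest: !2 = Σ_{j=0}^{2} (-1)^j·2!/j! = 2 - 2 + 1 = 1. Product = 15 × 1 = 15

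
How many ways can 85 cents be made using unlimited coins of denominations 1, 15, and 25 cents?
Coefficient of x^85 in 1/(1-x^1) · 1/(1-x^15) · 1/(1-x^25). Case on j = number of 25-cent coins (j = 0..3); remainder r = 85 - 25j is made from {1,15} in ⌊r/15⌋+1 ways. r = 85, 60, 35, 10 → 6 + 5 + 3 + 1 = 15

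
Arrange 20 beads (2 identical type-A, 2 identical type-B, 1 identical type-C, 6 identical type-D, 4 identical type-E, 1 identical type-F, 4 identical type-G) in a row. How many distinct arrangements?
20! / (2! × 2! × 1! × 6! × 4! × 1! × 4!) = 1466593128000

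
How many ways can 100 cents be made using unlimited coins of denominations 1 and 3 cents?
Coefficient of x^100 in 1/(1-x^1) · 1/(1-x^3). Use j coins of 3 for j = 0..⌊100/3⌋ = 33, the rest in 1s: 33 + 1 = 34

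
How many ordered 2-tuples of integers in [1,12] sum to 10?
Coefficient of x^10 in (x + x² + ... + x^12)^2. By inclusion-exclusion on dice exceeding 12: Σ_j (-1)^j C(2,j)·C(10-1-12j, 1) = C(2,0)·C(9,1) = 1·9 = 9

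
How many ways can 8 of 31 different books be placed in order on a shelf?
P(31,8) = 31!/(31-8)! = 318073392000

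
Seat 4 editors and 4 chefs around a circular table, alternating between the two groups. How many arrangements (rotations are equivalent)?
Fix one of the editors: (4-1)! ways for the remaining editors, × 4! ways for the chefs = 6 × 24 = 144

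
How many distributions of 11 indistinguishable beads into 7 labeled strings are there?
C(11+7-1, 7-1) = C(17, 6) = 12376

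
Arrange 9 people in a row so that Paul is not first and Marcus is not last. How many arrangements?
By inclusion-exclusion: 9! - 2×(9-1)! + (9-2)! = 362880 - 80640 + 5040 = 287280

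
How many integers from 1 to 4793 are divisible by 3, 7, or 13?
⌊4793/3⌋+⌊4793/7⌋+⌊4793/13⌋ - ⌊4793/21⌋-⌊4793/39⌋-⌊4793/91⌋ + ⌊4793/273⌋ = 1597+684+368 - 228-122-52 + 17 = 2264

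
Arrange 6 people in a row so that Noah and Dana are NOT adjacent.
Total - adjacent = 6! - (6-1)!×2 = 720 - 240 = 480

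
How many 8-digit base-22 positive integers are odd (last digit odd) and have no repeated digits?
Last∈{1,3,5,7,9,11,13,15,17,19,21}. Last=0: 0. Last nonzero: 11×20×P(20,6) = 6139584000. Total = 6139584000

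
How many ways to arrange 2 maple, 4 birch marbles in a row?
6! / (2! × 4!) = 15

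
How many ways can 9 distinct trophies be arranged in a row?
9! = 362880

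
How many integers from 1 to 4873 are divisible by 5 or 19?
⌊4873/5⌋ + ⌊4873/19⌋ - ⌊4873/95⌋ = 974 + 256 - 51 = 1179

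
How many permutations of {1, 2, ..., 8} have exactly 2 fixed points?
Choose the 2 fixed points C(8,2) = 28, derange the rest: !6 = Σ_{j=0}^{6} (-1)^j·6!/j! = 720 - 720 + 360 - 120 + 30 - 6 + 1 = 265. Product = 28 × 265 = 7420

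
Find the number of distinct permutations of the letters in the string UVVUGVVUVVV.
11! / (1! × 7! × 3!) = 1320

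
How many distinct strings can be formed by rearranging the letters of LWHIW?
5! / (1! × 2! × 1! × 1!) = 60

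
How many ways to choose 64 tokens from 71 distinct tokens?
C(71,64) = 71!/(64!×7!) = 1329890705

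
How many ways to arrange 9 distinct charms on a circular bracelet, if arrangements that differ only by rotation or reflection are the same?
(9-1)!/2 = 40320/2 = 20160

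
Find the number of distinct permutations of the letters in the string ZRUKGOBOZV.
10! / (1! × 1! × 1! × 1! × 2! × 2! × 1! × 1!) = 907200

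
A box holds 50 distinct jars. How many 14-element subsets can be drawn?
C(50,14) = 50!/(14!×36!) = 937845656300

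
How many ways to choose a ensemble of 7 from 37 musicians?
C(37,7) = 37!/(7!×30!) = 10295472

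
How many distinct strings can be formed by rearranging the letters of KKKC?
4! / (3! × 1!) = 4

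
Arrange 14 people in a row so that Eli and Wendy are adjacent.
Treat as block: (14-1)! × 2! = 6227020800 × 2 = 12454041600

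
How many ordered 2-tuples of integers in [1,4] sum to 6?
Coefficient of x^6 in (x + x² + ... + x^4)^2. By inclusion-exclusion on dice exceeding 4: Σ_j (-1)^j C(2,j)·C(6-1-4j, 1) = C(2,0)·C(5,1) - C(2,1)·C(1,1) = 1·5 - 2·1 = 3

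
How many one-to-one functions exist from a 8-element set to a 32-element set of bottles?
P(32,8) = 32!/(32-8)! = 424097856000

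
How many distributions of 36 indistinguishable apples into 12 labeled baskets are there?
C(36+12-1, 12-1) = C(47, 11) = 17417133617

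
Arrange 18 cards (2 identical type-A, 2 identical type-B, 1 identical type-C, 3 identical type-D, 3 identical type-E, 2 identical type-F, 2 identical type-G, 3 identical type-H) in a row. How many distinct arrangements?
18! / (2! × 2! × 1! × 3! × 3! × 2! × 2! × 3!) = 1852538688000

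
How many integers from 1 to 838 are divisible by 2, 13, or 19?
⌊838/2⌋+⌊838/13⌋+⌊838/19⌋ - ⌊838/26⌋-⌊838/38⌋-⌊838/247⌋ + ⌊838/494⌋ = 419+64+44 - 32-22-3 + 1 = 471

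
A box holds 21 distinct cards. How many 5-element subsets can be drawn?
C(21,5) = 21!/(5!×16!) = 20349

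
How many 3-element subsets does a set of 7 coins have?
C(7,3) = 7!/(3!×4!) = 35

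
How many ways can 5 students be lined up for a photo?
5! = 120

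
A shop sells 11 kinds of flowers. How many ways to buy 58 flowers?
C(58+11-1, 11-1) = C(68, 10) = 290752384208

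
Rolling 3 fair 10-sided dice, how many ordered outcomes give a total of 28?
Coefficient of x^28 in (x + x² + ... + x^10)^3. By inclusion-exclusion on dice exceeding 10: Σ_j (-1)^j C(3,j)·C(28-1-10j, 2) = C(3,0)·C(27,2) - C(3,1)·C(17,2) + C(3,2)·C(7,2) = 1·351 - 3·136 + 3·21 = 6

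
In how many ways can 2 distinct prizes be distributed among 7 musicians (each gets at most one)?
P(7,2) = 7!/(7-2)! = 42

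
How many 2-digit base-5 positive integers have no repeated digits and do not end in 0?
Last digit: 4 nonzero choices. First digit: 3 (nonzero, ≠last). Middle 0: P(3,0) = 1. Total = 12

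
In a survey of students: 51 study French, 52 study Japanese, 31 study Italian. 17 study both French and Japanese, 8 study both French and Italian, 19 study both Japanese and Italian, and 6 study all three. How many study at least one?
|A∪B∪C| = 51+52+31-17-8-19+6 = 96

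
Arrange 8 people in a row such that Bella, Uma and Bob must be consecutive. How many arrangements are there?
Treat the 3 as one block: (8-3+1)! × 3! = 720 × 6 = 4320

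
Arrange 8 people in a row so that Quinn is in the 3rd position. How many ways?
Fix one position: (8-1)! = 5040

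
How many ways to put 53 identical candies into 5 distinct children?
C(53+5-1, 5-1) = C(57, 4) = 395010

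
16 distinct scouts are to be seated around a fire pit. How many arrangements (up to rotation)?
Circular: fix one position, arrange the rest. (16-1)! = 1307674368000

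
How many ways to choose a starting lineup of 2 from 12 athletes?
C(12,2) = 12!/(2!×10!) = 66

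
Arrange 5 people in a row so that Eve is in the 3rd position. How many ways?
Fix one position: (5-1)! = 24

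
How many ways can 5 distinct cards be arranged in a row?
5! = 120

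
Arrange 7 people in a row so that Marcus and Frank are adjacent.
Treat as block: (7-1)! × 2! = 720 × 2 = 1440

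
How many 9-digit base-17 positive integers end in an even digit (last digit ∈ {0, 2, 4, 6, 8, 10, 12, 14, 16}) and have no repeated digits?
Last∈{0,2,4,6,8,10,12,14,16}. Last=0: 518918400. Last nonzero: 8×15×P(15,7) = 3891888000. Total = 4410806400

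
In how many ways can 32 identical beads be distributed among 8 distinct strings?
C(32+8-1, 8-1) = C(39, 7) = 15380937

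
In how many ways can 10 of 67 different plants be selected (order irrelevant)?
C(67,10) = 67!/(10!×57!) = 247994680648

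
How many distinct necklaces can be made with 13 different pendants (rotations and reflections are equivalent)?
(13-1)!/2 = 479001600/2 = 239500800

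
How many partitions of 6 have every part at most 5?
Let r_j(i) = number of partitions of i into parts ≤ j, for i = 0..6. r_1(i) = 1 for all i; r_j(i) = r_{j-1}(i) + r_j(i-j). Rows j = 2..5: ≤2: 1 1 2 2 3 3 4; ≤3: 1 1 2 3 4 5 7; ≤4: 1 1 2 3 5 6 9; ≤5: 1 1 2 3 5 7 10. r_5(6) = 10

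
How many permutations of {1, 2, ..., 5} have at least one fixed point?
Complement of the derangements. !5 = Σ_{j=0}^{5} (-1)^j·5!/j! = 120 - 120 + 60 - 20 + 5 - 1 = 44. 5! - !5 = 120 - 44 = 76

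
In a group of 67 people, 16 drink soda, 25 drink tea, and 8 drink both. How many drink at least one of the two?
|A∪B| = |A| + |B| - |A∩B| = 16 + 25 - 8 = 33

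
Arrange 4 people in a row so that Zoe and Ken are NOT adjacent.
Total - adjacent = 4! - (4-1)!×2 = 24 - 12 = 12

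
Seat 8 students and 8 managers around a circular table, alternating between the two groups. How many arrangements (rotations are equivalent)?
Fix one of the students: (8-1)! ways for the remaining students, × 8! ways for the managers = 5040 × 40320 = 203212800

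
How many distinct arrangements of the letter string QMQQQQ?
6! / (5! × 1!) = 6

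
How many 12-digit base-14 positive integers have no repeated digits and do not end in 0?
Last digit: 13 nonzero choices. First digit: 12 (nonzero, ≠last). Middle 10: P(12,10) = 239500800. Total = 37362124800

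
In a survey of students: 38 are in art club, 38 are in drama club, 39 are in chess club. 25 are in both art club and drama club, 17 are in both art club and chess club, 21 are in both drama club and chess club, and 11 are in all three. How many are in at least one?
|A∪B∪C| = 38+38+39-25-17-21+11 = 63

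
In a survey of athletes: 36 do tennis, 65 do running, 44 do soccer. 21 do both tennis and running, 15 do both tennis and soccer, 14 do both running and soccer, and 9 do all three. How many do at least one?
|A∪B∪C| = 36+65+44-21-15-14+9 = 104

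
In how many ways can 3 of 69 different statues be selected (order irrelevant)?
C(69,3) = 69!/(3!×66!) = 52394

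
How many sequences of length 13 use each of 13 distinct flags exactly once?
13! = 6227020800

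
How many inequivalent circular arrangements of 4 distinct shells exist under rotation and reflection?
(4-1)!/2 = 6/2 = 3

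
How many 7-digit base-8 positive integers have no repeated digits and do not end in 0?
Last digit: 7 nonzero choices. First digit: 6 (nonzero, ≠last). Middle 5: P(6,5) = 720. Total = 30240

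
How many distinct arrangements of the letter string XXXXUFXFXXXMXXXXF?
17! / (1! × 12! × 3! × 1!) = 123760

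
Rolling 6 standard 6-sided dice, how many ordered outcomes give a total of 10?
Coefficient of x^10 in (x + x² + ... + x^6)^6. By inclusion-exclusion on dice exceeding 6: Σ_j (-1)^j C(6,j)·C(10-1-6j, 5) = C(6,0)·C(9,5) = 1·126 = 126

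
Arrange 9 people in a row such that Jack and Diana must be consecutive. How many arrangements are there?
Treat the 2 as one block: (9-2+1)! × 2! = 40320 × 2 = 80640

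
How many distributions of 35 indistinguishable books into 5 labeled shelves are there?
C(35+5-1, 5-1) = C(39, 4) = 82251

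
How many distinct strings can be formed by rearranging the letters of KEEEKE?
6! / (2! × 4!) = 15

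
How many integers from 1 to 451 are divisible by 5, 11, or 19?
⌊451/5⌋+⌊451/11⌋+⌊451/19⌋ - ⌊451/55⌋-⌊451/95⌋-⌊451/209⌋ + ⌊451/1045⌋ = 90+41+23 - 8-4-2 + 0 = 140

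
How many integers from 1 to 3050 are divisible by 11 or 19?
⌊3050/11⌋ + ⌊3050/19⌋ - ⌊3050/209⌋ = 277 + 160 - 14 = 423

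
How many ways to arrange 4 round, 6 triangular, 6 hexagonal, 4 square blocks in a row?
20! / (4! × 6! × 6! × 4!) = 8147739600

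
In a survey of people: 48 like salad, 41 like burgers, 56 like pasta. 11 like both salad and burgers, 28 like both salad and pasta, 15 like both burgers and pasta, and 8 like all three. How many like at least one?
|A∪B∪C| = 48+41+56-11-28-15+8 = 99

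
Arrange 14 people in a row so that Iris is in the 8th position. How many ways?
Fix one position: (14-1)! = 6227020800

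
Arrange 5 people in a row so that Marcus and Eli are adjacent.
Treat as block: (5-1)! × 2! = 24 × 2 = 48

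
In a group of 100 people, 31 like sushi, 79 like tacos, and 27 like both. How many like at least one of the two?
|A∪B| = |A| + |B| - |A∩B| = 31 + 79 - 27 = 83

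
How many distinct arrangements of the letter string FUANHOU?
7! / (1! × 1! × 1! × 2! × 1! × 1!) = 2520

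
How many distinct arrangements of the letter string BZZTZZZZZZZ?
11! / (1! × 1! × 9!) = 110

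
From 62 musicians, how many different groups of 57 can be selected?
C(62,57) = 62!/(57!×5!) = 6471002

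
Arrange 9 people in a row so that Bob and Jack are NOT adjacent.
Total - adjacent = 9! - (9-1)!×2 = 362880 - 80640 = 282240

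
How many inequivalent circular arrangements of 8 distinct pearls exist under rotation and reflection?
(8-1)!/2 = 5040/2 = 2520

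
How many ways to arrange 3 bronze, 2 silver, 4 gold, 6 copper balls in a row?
15! / (3! × 2! × 4! × 6!) = 6306300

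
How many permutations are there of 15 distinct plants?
15! = 1307674368000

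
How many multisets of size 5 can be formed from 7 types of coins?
C(5+7-1, 7-1) = C(11, 6) = 462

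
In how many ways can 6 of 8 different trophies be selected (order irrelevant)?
C(8,6) = 8!/(6!×2!) = 28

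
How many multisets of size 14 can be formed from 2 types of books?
C(14+2-1, 2-1) = C(15, 1) = 15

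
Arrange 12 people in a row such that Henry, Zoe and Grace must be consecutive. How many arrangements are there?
Treat the 3 as one block: (12-3+1)! × 3! = 3628800 × 6 = 21772800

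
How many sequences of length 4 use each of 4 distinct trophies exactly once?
4! = 24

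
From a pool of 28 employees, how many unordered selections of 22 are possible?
C(28,22) = 28!/(22!×6!) = 376740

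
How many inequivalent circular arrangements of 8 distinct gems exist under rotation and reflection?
(8-1)!/2 = 5040/2 = 2520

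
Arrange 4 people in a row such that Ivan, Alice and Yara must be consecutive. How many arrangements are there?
Treat the 3 as one block: (4-3+1)! × 3! = 2 × 6 = 12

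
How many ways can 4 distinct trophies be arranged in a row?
4! = 24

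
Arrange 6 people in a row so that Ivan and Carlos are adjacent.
Treat as block: (6-1)! × 2! = 120 × 2 = 240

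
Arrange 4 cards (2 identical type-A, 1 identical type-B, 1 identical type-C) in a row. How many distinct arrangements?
4! / (2! × 1! × 1!) = 12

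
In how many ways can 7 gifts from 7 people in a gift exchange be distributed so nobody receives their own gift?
!7 = Σ_{j=0}^{7} (-1)^j·7!/j! = 5040 - 5040 + 2520 - 840 + 210 - 42 + 7 - 1 = 1854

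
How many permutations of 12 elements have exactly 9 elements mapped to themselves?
Choose the 9 fixed points C(12,9) = 220, derange the rest: !3 = Σ_{j=0}^{3} (-1)^j·3!/j! = 6 - 6 + 3 - 1 = 2. Product = 220 × 2 = 440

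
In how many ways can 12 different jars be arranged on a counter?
12! = 479001600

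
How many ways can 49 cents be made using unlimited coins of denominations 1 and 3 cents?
Coefficient of x^49 in 1/(1-x^1) · 1/(1-x^3). Use j coins of 3 for j = 0..⌊49/3⌋ = 16, the rest in 1s: 16 + 1 = 17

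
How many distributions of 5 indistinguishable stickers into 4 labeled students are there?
C(5+4-1, 4-1) = C(8, 3) = 56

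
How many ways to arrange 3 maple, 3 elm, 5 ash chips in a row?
11! / (3! × 3! × 5!) = 9240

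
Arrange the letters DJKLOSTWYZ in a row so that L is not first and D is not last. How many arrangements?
By inclusion-exclusion: 10! - 2×(10-1)! + (10-2)! = 3628800 - 725760 + 40320 = 2943360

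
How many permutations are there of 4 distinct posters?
4! = 24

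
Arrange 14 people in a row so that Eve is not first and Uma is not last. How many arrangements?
By inclusion-exclusion: 14! - 2×(14-1)! + (14-2)! = 87178291200 - 12454041600 + 479001600 = 75203251200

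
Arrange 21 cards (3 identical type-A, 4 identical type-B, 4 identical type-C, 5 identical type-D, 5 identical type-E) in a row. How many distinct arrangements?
21! / (3! × 4! × 4! × 5! × 5!) = 1026615189600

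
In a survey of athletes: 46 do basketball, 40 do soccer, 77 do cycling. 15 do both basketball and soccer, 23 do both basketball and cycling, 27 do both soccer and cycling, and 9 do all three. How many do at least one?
|A∪B∪C| = 46+40+77-15-23-27+9 = 107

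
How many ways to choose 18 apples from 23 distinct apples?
C(23,18) = 23!/(18!×5!) = 33649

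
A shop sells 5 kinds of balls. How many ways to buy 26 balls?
C(26+5-1, 5-1) = C(30, 4) = 27405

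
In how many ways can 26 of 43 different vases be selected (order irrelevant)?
C(43,26) = 43!/(26!×17!) = 421171648758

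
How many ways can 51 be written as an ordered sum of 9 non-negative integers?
C(51+9-1, 9-1) = C(59, 8) = 2217471399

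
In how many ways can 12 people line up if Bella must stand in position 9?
Fix one position: (12-1)! = 39916800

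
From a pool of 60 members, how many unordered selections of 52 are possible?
C(60,52) = 60!/(52!×8!) = 2558620845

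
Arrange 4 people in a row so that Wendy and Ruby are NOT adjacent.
Total - adjacent = 4! - (4-1)!×2 = 24 - 12 = 12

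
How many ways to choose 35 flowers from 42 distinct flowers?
C(42,35) = 42!/(35!×7!) = 26978328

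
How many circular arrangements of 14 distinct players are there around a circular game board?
Circular: fix one position, arrange the rest. (14-1)! = 6227020800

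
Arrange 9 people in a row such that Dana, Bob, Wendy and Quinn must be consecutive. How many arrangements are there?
Treat the 4 as one block: (9-4+1)! × 4! = 720 × 24 = 17280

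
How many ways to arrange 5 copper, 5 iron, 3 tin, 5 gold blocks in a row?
18! / (5! × 5! × 3! × 5!) = 617512896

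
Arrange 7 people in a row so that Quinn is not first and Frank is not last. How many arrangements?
By inclusion-exclusion: 7! - 2×(7-1)! + (7-2)! = 5040 - 1440 + 120 = 3720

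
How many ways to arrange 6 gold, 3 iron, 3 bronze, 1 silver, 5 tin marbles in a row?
18! / (6! × 3! × 3! × 1! × 5!) = 2058376320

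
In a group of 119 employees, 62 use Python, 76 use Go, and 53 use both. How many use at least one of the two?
|A∪B| = |A| + |B| - |A∩B| = 62 + 76 - 53 = 85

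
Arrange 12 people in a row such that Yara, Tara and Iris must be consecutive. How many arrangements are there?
Treat the 3 as one block: (12-3+1)! × 3! = 3628800 × 6 = 21772800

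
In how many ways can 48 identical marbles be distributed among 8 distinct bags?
C(48+8-1, 8-1) = C(55, 7) = 202927725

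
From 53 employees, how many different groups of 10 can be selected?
C(53,10) = 53!/(10!×43!) = 19499099620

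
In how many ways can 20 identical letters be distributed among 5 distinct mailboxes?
C(20+5-1, 5-1) = C(24, 4) = 10626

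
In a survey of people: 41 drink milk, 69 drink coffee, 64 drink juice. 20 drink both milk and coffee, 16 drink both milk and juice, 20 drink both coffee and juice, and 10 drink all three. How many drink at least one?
|A∪B∪C| = 41+69+64-20-16-20+10 = 128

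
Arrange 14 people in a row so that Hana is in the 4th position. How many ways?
Fix one position: (14-1)! = 6227020800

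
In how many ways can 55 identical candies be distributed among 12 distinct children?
C(55+12-1, 12-1) = C(66, 11) = 1074082795968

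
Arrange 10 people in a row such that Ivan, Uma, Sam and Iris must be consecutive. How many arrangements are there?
Treat the 4 as one block: (10-4+1)! × 4! = 5040 × 24 = 120960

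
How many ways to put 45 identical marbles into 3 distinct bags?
C(45+3-1, 3-1) = C(47, 2) = 1081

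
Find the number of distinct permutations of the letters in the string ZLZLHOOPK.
9! / (2! × 2! × 1! × 2! × 1! × 1!) = 45360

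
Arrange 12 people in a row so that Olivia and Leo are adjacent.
Treat as block: (12-1)! × 2! = 39916800 × 2 = 79833600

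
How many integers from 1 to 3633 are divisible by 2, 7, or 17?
⌊3633/2⌋+⌊3633/7⌋+⌊3633/17⌋ - ⌊3633/14⌋-⌊3633/34⌋-⌊3633/119⌋ + ⌊3633/238⌋ = 1816+519+213 - 259-106-30 + 15 = 2168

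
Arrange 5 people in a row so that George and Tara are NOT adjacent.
Total - adjacent = 5! - (5-1)!×2 = 120 - 48 = 72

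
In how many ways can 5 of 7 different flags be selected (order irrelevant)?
C(7,5) = 7!/(5!×2!) = 21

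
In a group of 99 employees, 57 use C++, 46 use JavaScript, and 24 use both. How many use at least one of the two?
|A∪B| = |A| + |B| - |A∩B| = 57 + 46 - 24 = 79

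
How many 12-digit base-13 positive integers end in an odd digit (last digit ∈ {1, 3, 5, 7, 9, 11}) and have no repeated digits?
Last∈{1,3,5,7,9,11}. Last=0: 0. Last nonzero: 6×11×P(11,10) = 2634508800. Total = 2634508800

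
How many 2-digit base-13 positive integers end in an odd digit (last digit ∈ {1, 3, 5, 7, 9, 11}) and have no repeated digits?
Last∈{1,3,5,7,9,11}. Last=0: 0. Last nonzero: 6×11×P(11,0) = 66. Total = 66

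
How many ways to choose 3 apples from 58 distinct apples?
C(58,3) = 58!/(3!×55!) = 30856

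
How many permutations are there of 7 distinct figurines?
7! = 5040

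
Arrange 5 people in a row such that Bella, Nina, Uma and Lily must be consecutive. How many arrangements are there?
Treat the 4 as one block: (5-4+1)! × 4! = 2 × 24 = 48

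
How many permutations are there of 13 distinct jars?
13! = 6227020800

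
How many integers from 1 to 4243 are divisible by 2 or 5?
⌊4243/2⌋ + ⌊4243/5⌋ - ⌊4243/10⌋ = 2121 + 848 - 424 = 2545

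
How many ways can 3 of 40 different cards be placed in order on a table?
P(40,3) = 40!/(40-3)! = 59280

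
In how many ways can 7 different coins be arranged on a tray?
7! = 5040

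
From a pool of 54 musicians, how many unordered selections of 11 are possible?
C(54,11) = 54!/(11!×43!) = 95722852680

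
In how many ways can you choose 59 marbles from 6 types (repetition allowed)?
C(59+6-1, 6-1) = C(64, 5) = 7624512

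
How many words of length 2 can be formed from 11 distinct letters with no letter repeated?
P(11,2) = 11!/(11-2)! = 110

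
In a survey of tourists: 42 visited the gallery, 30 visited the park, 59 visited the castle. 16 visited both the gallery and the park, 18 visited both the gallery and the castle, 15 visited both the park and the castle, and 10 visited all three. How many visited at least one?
|A∪B∪C| = 42+30+59-16-18-15+10 = 92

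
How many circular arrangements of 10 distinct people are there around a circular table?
Circular: fix one position, arrange the rest. (10-1)! = 362880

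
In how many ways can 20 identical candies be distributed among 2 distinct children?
C(20+2-1, 2-1) = C(21, 1) = 21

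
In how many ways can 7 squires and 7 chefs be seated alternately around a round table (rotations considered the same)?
Fix one of the squires: (7-1)! ways for the remaining squires, × 7! ways for the chefs = 720 × 5040 = 3628800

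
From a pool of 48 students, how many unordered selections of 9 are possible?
C(48,9) = 48!/(9!×39!) = 1677106640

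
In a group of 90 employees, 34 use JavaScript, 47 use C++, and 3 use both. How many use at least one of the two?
|A∪B| = |A| + |B| - |A∩B| = 34 + 47 - 3 = 78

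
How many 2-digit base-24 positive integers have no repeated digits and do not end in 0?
Last digit: 23 nonzero choices. First digit: 22 (nonzero, ≠last). Middle 0: P(22,0) = 1. Total = 506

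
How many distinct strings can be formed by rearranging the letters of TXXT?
4! / (2! × 2!) = 6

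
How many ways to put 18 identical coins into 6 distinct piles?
C(18+6-1, 6-1) = C(23, 5) = 33649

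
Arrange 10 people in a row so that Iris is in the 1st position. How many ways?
Fix one position: (10-1)! = 362880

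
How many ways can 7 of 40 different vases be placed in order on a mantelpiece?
P(40,7) = 40!/(40-7)! = 93963542400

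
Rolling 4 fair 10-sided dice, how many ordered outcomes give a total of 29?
Coefficient of x^29 in (x + x² + ... + x^10)^4. By inclusion-exclusion on dice exceeding 10: Σ_j (-1)^j C(4,j)·C(29-1-10j, 3) = C(4,0)·C(28,3) - C(4,1)·C(18,3) + C(4,2)·C(8,3) = 1·3276 - 4·816 + 6·56 = 348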